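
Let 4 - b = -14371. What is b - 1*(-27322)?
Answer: 41697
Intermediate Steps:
b = 14375 (b = 4 - 1*(-14371) = 4 + 14371 = 14375)
b - 1*(-27322) = 14375 - 1*(-27322) = 14375 + 27322 = 41697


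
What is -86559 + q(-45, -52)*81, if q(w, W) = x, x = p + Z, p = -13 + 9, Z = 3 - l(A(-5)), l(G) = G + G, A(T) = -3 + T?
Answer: -85344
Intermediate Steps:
l(G) = 2*G
Z = 19 (Z = 3 - 2*(-3 - 5) = 3 - 2*(-8) = 3 - 1*(-16) = 3 + 16 = 19)
p = -4
x = 15 (x = -4 + 19 = 15)
q(w, W) = 15
-86559 + q(-45, -52)*81 = -86559 + 15*81 = -86559 + 1215 = -85344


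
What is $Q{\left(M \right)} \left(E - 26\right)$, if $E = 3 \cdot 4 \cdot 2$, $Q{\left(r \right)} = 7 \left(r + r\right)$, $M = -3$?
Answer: $84$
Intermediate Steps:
$Q{\left(r \right)} = 14 r$ ($Q{\left(r \right)} = 7 \cdot 2 r = 14 r$)
$E = 24$ ($E = 12 \cdot 2 = 24$)
$Q{\left(M \right)} \left(E - 26\right) = 14 \left(-3\right) \left(24 - 26\right) = \left(-42\right) \left(-2\right) = 84$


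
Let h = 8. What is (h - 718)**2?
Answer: 504100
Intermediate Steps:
(h - 718)**2 = (8 - 718)**2 = (-710)**2 = 504100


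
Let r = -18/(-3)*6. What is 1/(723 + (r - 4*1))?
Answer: 1/755 ≈ 0.0013245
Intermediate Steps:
r = 36 (r = -18*(-1)/3*6 = -3*(-2)*6 = 6*6 = 36)
1/(723 + (r - 4*1)) = 1/(723 + (36 - 4*1)) = 1/(723 + (36 - 4)) = 1/(723 + 32) = 1/755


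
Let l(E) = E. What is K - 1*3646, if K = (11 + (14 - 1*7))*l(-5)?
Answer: -3736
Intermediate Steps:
K = -90 (K = (11 + (14 - 1*7))*(-5) = (11 + (14 - 7))*(-5) = (11 + 7)*(-5) = 18*(-5) = -90)
K - 1*3646 = -90 - 1*3646 = -90 - 3646 = -3736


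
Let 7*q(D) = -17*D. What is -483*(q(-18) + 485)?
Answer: -255369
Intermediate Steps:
q(D) = -17*D/7 (q(D) = (-17*D)/7 = -17*D/7)
-483*(q(-18) + 485) = -483*(-17/7*(-18) + 485) = -483*(306/7 + 485) = -483*3701/7 = -255369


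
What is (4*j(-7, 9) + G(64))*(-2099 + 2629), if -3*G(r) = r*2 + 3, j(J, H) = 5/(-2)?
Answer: -85330/3 ≈ -28443.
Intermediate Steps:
j(J, H) = -5/2 (j(J, H) = 5*(-½) = -5/2)
G(r) = -1 - 2*r/3 (G(r) = -(r*2 + 3)/3 = -(2*r + 3)/3 = -(3 + 2*r)/3 = -1 - 2*r/3)
(4*j(-7, 9) + G(64))*(-2099 + 2629) = (4*(-5/2) + (-1 - ⅔*64))*(-2099 + 2629) = (-10 + (-1 - 128/3))*530 = (-10 - 131/3)*530 = -161/3*530 = -85330/3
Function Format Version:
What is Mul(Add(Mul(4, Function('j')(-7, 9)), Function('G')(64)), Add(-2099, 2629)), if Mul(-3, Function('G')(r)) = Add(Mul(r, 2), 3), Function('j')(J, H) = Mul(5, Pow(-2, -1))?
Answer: Rational(-85330, 3) ≈ -28443.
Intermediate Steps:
Function('j')(J, H) = Rational(-5, 2) (Function('j')(J, H) = Mul(5, Rational(-1, 2)) = Rational(-5, 2))
Function('G')(r) = Add(-1, Mul(Rational(-2, 3), r)) (Function('G')(r) = Mul(Rational(-1, 3), Add(Mul(r, 2), 3)) = Mul(Rational(-1, 3), Add(Mul(2, r), 3)) = Mul(Rational(-1, 3), Add(3, Mul(2, r))) = Add(-1, Mul(Rational(-2, 3), r)))
Mul(Add(Mul(4, Function('j')(-7, 9)), Function('G')(64)), Add(-2099, 2629)) = Mul(Add(Mul(4, Rational(-5, 2)), Add(-1, Mul(Rational(-2, 3), 64))), Add(-2099, 2629)) = Mul(Add(-10, Add(-1, Rational(-128, 3))), 530) = Mul(Add(-10, Rational(-131, 3)), 530) = Mul(Rational(-161, 3), 530) = Rational(-85330, 3)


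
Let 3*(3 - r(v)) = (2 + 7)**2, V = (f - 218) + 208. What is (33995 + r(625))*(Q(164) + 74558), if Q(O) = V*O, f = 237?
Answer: 3797482206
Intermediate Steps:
V = 227 (V = (237 - 218) + 208 = 19 + 208 = 227)
Q(O) = 227*O
r(v) = -24 (r(v) = 3 - (2 + 7)**2/3 = 3 - 1/3*9**2 = 3 - 1/3*81 = 3 - 27 = -24)
(33995 + r(625))*(Q(164) + 74558) = (33995 - 24)*(227*164 + 74558) = 33971*(37228 + 74558) = 33971*111786 = 3797482206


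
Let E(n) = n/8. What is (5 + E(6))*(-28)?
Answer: -161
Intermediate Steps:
E(n) = n/8 (E(n) = n*(1/8) = n/8)
(5 + E(6))*(-28) = (5 + (1/8)*6)*(-28) = (5 + 3/4)*(-28) = (23/4)*(-28) = -161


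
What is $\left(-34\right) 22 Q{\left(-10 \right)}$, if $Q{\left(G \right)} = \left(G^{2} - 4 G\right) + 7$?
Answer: $-109956$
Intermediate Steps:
$Q{\left(G \right)} = 7 + G^{2} - 4 G$
$\left(-34\right) 22 Q{\left(-10 \right)} = \left(-34\right) 22 \left(7 + \left(-10\right)^{2} - -40\right) = - 748 \left(7 + 100 + 40\right) = \left(-748\right) 147 = -109956$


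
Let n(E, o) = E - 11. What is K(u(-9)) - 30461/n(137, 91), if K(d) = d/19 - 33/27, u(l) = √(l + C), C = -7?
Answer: -10205/42 + 4*I/19 ≈ -242.98 + 0.21053*I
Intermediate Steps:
n(E, o) = -11 + E
u(l) = √(-7 + l) (u(l) = √(l - 7) = √(-7 + l))
K(d) = -11/9 + d/19 (K(d) = d*(1/19) - 33*1/27 = d/19 - 11/9 = -11/9 + d/19)
K(u(-9)) - 30461/n(137, 91) = (-11/9 + √(-7 - 9)/19) - 30461/(-11 + 137) = (-11/9 + √(-16)/19) - 30461/126 = (-11/9 + (4*I)/19) - 30461/126 = (-11/9 + 4*I/19) - 1*30461/126 = (-11/9 + 4*I/19) - 30461/126 = -10205/42 + 4*I/19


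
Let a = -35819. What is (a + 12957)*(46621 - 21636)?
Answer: -571207070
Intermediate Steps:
(a + 12957)*(46621 - 21636) = (-35819 + 12957)*(46621 - 21636) = -22862*24985 = -571207070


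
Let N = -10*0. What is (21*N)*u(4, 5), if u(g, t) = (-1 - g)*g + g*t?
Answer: 0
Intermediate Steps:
u(g, t) = g*t + g*(-1 - g) (u(g, t) = g*(-1 - g) + g*t = g*t + g*(-1 - g))
N = 0
(21*N)*u(4, 5) = (21*0)*(4*(-1 + 5 - 1*4)) = 0*(4*(-1 + 5 - 4)) = 0*(4*0) = 0*0 = 0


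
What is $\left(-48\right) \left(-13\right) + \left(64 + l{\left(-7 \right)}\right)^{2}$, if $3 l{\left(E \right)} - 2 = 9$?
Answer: $\frac{46825}{9} \approx 5202.8$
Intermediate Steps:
$l{\left(E \right)} = \frac{11}{3}$ ($l{\left(E \right)} = \frac{2}{3} + \frac{1}{3} \cdot 9 = \frac{2}{3} + 3 = \frac{11}{3}$)
$\left(-48\right) \left(-13\right) + \left(64 + l{\left(-7 \right)}\right)^{2} = \left(-48\right) \left(-13\right) + \left(64 + \frac{11}{3}\right)^{2} = 624 + \left(\frac{203}{3}\right)^{2} = 624 + \frac{41209}{9} = \frac{46825}{9}$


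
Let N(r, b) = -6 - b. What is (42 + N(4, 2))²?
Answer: 1156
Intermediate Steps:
(42 + N(4, 2))² = (42 + (-6 - 1*2))² = (42 + (-6 - 2))² = (42 - 8)² = 34² = 1156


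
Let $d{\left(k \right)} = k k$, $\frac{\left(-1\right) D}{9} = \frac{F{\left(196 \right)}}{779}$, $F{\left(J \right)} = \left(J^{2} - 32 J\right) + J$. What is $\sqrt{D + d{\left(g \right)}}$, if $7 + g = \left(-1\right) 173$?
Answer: $\frac{6 \sqrt{539858685}}{779} \approx 178.96$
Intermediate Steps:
$F{\left(J \right)} = J^{2} - 31 J$
$D = - \frac{291060}{779}$ ($D = - 9 \frac{196 \left(-31 + 196\right)}{779} = - 9 \cdot 196 \cdot 165 \cdot \frac{1}{779} = - 9 \cdot 32340 \cdot \frac{1}{779} = \left(-9\right) \frac{32340}{779} = - \frac{291060}{779} \approx -373.63$)
$g = -180$ ($g = -7 - 173 = -180$)
$d{\left(k \right)} = k^{2}$
$\sqrt{D + d{\left(g \right)}} = \sqrt{- \frac{291060}{779} + \left(-180\right)^{2}} = \sqrt{- \frac{291060}{779} + 32400} = \sqrt{\frac{24948540}{779}} = \frac{6 \sqrt{539858685}}{779}$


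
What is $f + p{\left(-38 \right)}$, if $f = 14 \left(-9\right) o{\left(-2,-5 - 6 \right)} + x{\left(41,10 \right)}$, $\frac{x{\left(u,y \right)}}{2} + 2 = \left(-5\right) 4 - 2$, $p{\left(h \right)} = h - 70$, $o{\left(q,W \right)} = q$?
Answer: $96$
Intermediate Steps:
$p{\left(h \right)} = -70 + h$
$x{\left(u,y \right)} = -48$ ($x{\left(u,y \right)} = -4 + 2 \left(\left(-5\right) 4 - 2\right) = -4 + 2 \left(-20 - 2\right) = -4 + 2 \left(-22\right) = -4 - 44 = -48$)
$f = 204$ ($f = 14 \left(-9\right) \left(-2\right) - 48 = \left(-126\right) \left(-2\right) - 48 = 252 - 48 = 204$)
$f + p{\left(-38 \right)} = 204 - 108 = 96$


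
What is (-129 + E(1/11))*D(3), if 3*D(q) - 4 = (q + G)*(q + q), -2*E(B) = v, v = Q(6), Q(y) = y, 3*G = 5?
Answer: -1408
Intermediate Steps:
G = 5/3 (G = (1/3)*5 = 5/3 ≈ 1.6667)
v = 6
E(B) = -3 (E(B) = -1/2*6 = -3)
D(q) = 4/3 + 2*q*(5/3 + q)/3 (D(q) = 4/3 + ((q + 5/3)*(q + q))/3 = 4/3 + ((5/3 + q)*(2*q))/3 = 4/3 + (2*q*(5/3 + q))/3 = 4/3 + 2*q*(5/3 + q)/3)
(-129 + E(1/11))*D(3) = (-129 - 3)*(4/3 + (2/3)*3**2 + (10/9)*3) = -132*(4/3 + (2/3)*9 + 10/3) = -132*(4/3 + 6 + 10/3) = -132*32/3 = -1408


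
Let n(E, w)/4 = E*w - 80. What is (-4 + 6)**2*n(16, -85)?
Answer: -23040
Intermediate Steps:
n(E, w) = -320 + 4*E*w (n(E, w) = 4*(E*w - 80) = 4*(-80 + E*w) = -320 + 4*E*w)
(-4 + 6)**2*n(16, -85) = (-4 + 6)**2*(-320 + 4*16*(-85)) = 2**2*(-320 - 5440) = 4*(-5760) = -23040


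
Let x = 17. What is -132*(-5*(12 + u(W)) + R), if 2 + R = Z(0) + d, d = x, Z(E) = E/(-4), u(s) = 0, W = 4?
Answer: 5940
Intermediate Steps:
Z(E) = -E/4 (Z(E) = E*(-¼) = -E/4)
d = 17
R = 15 (R = -2 + (-¼*0 + 17) = -2 + (0 + 17) = -2 + 17 = 15)
-132*(-5*(12 + u(W)) + R) = -132*(-5*(12 + 0) + 15) = -132*(-5*12 + 15) = -132*(-60 + 15) = -132*(-45) = 5940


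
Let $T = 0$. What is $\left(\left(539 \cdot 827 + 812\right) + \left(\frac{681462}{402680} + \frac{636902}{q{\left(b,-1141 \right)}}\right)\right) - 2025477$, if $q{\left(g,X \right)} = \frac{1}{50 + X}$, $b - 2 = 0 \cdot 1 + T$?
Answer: $- \frac{140221026711229}{201340} \approx -6.9644 \cdot 10^{8}$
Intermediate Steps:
$b = 2$ ($b = 2 + \left(0 \cdot 1 + 0\right) = 2 + \left(0 + 0\right) = 2 + 0 = 2$)
$\left(\left(539 \cdot 827 + 812\right) + \left(\frac{681462}{402680} + \frac{636902}{q{\left(b,-1141 \right)}}\right)\right) - 2025477 = \left(\left(539 \cdot 827 + 812\right) + \left(\frac{681462}{402680} + \frac{636902}{\frac{1}{50 - 1141}}\right)\right) - 2025477 = \left(\left(445753 + 812\right) + \left(681462 \cdot \frac{1}{402680} + \frac{636902}{\frac{1}{-1091}}\right)\right) - 2025477 = \left(446565 + \left(\frac{340731}{201340} + \frac{636902}{- \frac{1}{1091}}\right)\right) - 2025477 = \left(446565 + \left(\frac{340731}{201340} + 636902 \left(-1091\right)\right)\right) - 2025477 = \left(446565 + \left(\frac{340731}{201340} - 694860082\right)\right) - 2025477 = \left(446565 - \frac{139903128569149}{201340}\right) - 2025477 = - \frac{139813217172049}{201340} - 2025477 = - \frac{140221026711229}{201340}$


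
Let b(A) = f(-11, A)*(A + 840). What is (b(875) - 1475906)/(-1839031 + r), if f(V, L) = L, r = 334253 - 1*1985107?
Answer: -24719/3489885 ≈ -0.0070830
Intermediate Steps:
r = -1650854 (r = 334253 - 1985107 = -1650854)
b(A) = A*(840 + A) (b(A) = A*(A + 840) = A*(840 + A))
(b(875) - 1475906)/(-1839031 + r) = (875*(840 + 875) - 1475906)/(-1839031 - 1650854) = (875*1715 - 1475906)/(-3489885) = (1500625 - 1475906)*(-1/3489885) = 24719*(-1/3489885) = -24719/3489885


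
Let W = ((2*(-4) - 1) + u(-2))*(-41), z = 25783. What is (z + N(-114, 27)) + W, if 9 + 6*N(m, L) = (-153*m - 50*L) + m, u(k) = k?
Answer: 57791/2 ≈ 28896.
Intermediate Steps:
N(m, L) = -3/2 - 76*m/3 - 25*L/3 (N(m, L) = -3/2 + ((-153*m - 50*L) + m)/6 = -3/2 + (-152*m - 50*L)/6 = -3/2 + (-76*m/3 - 25*L/3) = -3/2 - 76*m/3 - 25*L/3)
W = 451 (W = ((2*(-4) - 1) - 2)*(-41) = ((-8 - 1) - 2)*(-41) = (-9 - 2)*(-41) = -11*(-41) = 451)
(z + N(-114, 27)) + W = (25783 + (-3/2 - 76/3*(-114) - 25/3*27)) + 451 = (25783 + (-3/2 + 2888 - 225)) + 451 = (25783 + 5323/2) + 451 = 56889/2 + 451 = 57791/2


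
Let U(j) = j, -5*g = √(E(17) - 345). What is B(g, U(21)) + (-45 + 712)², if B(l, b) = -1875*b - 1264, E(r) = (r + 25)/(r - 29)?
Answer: 404250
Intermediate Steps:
E(r) = (25 + r)/(-29 + r)
g = -I*√1394/10 (g = -√((25 + 17)/(-29 + 17) - 345)/5 = -√(42/(-12) - 345)/5 = -√(-1/12*42 - 345)/5 = -√(-7/2 - 345)/5 = -I*√1394/10 ≈ -3.7336*I)
B(l, b) = -1264 - 1875*b
B(g, U(21)) + (-45 + 712)² = (-1264 - 1875*21) + (-45 + 712)² = (-1264 - 39375) + 667² = -40639 + 444889 = 404250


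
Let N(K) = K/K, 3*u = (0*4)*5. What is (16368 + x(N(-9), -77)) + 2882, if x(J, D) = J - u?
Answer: 19251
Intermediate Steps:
u = 0 (u = ((0*4)*5)/3 = (0*5)/3 = (⅓)*0 = 0)
N(K) = 1
x(J, D) = J (x(J, D) = J - 1*0 = J + 0 = J)
(16368 + x(N(-9), -77)) + 2882 = (16368 + 1) + 2882 = 16369 + 2882 = 19251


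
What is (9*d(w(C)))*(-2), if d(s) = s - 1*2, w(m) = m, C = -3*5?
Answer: 306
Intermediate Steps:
C = -15
d(s) = -2 + s (d(s) = s - 2 = -2 + s)
(9*d(w(C)))*(-2) = (9*(-2 - 15))*(-2) = (9*(-17))*(-2) = -153*(-2) = 306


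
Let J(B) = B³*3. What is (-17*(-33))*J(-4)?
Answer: -107712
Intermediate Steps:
J(B) = 3*B³
(-17*(-33))*J(-4) = (-17*(-33))*(3*(-4)³) = 561*(3*(-64)) = 561*(-192) = -107712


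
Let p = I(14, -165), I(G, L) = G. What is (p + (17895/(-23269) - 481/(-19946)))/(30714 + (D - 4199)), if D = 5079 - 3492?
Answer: 6151987355/13042797866348 ≈ 0.00047168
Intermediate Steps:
p = 14
D = 1587
(p + (17895/(-23269) - 481/(-19946)))/(30714 + (D - 4199)) = (14 + (17895/(-23269) - 481/(-19946)))/(30714 + (1587 - 4199)) = (14 + (17895*(-1/23269) - 481*(-1/19946)))/(30714 - 2612) = (14 + (-17895/23269 + 481/19946))/28102 = (14 - 345741281/464123474)*(1/28102) = (6151987355/464123474)*(1/28102) = 6151987355/13042797866348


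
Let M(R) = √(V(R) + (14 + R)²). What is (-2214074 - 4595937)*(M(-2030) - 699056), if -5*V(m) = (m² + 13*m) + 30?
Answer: 4760579049616 - 13620022*√811337 ≈ 4.7483e+12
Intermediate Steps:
V(m) = -6 - 13*m/5 - m²/5 (V(m) = -((m² + 13*m) + 30)/5 = -(30 + m² + 13*m)/5 = -6 - 13*m/5 - m²/5)
M(R) = √(-6 + (14 + R)² - 13*R/5 - R²/5) (M(R) = √((-6 - 13*R/5 - R²/5) + (14 + R)²) = √(-6 + (14 + R)² - 13*R/5 - R²/5))
(-2214074 - 4595937)*(M(-2030) - 699056) = (-2214074 - 4595937)*(√(4750 + 20*(-2030)² + 635*(-2030))/5 - 699056) = -6810011*(√(4750 + 20*4120900 - 1289050)/5 - 699056) = -6810011*(√(4750 + 82418000 - 1289050)/5 - 699056) = -6810011*(√81133700/5 - 699056) = -6810011*((10*√811337)/5 - 699056) = -6810011*(2*√811337 - 699056) = -6810011*(-699056 + 2*√811337) = 4760579049616 - 13620022*√811337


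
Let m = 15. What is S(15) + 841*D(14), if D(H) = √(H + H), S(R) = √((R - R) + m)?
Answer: √15 + 1682*√7 ≈ 4454.0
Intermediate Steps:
S(R) = √15 (S(R) = √((R - R) + 15) = √(0 + 15) = √15)
D(H) = √2*√H (D(H) = √(2*H) = √2*√H)
S(15) + 841*D(14) = √15 + 841*(√2*√14) = √15 + 841*(2*√7) = √15 + 1682*√7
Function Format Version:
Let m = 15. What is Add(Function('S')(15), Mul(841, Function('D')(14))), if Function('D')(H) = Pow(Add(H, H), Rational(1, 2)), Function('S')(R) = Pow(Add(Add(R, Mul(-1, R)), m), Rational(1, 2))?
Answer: Add(Pow(15, Rational(1, 2)), Mul(1682, Pow(7, Rational(1, 2)))) ≈ 4454.0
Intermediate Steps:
Function('S')(R) = Pow(15, Rational(1, 2)) (Function('S')(R) = Pow(Add(Add(R, Mul(-1, R)), 15), Rational(1, 2)) = Pow(Add(0, 15), Rational(1, 2)) = Pow(15, Rational(1, 2)))
Function('D')(H) = Mul(Pow(2, Rational(1, 2)), Pow(H, Rational(1, 2))) (Function('D')(H) = Pow(Mul(2, H), Rational(1, 2)) = Mul(Pow(2, Rational(1, 2)), Pow(H, Rational(1, 2))))
Add(Function('S')(15), Mul(841, Function('D')(14))) = Add(Pow(15, Rational(1, 2)), Mul(841, Mul(Pow(2, Rational(1, 2)), Pow(14, Rational(1, 2))))) = Add(Pow(15, Rational(1, 2)), Mul(841, Mul(2, Pow(7, Rational(1, 2))))) = Add(Pow(15, Rational(1, 2)), Mul(1682, Pow(7, Rational(1, 2))))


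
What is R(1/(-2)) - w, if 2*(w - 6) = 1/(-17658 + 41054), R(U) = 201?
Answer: 9124439/46792 ≈ 195.00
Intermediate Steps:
w = 280753/46792 (w = 6 + 1/(2*(-17658 + 41054)) = 6 + (½)/23396 = 6 + (½)*(1/23396) = 6 + 1/46792 = 280753/46792 ≈ 6.0000)
R(1/(-2)) - w = 201 - 1*280753/46792 = 201 - 280753/46792 = 9124439/46792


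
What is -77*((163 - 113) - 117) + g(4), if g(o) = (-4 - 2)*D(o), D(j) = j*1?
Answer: 5135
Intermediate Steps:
D(j) = j
g(o) = -6*o (g(o) = (-4 - 2)*o = -6*o)
-77*((163 - 113) - 117) + g(4) = -77*((163 - 113) - 117) - 6*4 = -77*(50 - 117) - 24 = -77*(-67) - 24 = 5159 - 24 = 5135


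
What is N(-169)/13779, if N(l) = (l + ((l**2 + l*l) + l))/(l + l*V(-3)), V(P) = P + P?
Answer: 112/22965 ≈ 0.0048770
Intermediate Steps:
V(P) = 2*P
N(l) = -(2*l + 2*l**2)/(5*l) (N(l) = (l + ((l**2 + l*l) + l))/(l + l*(2*(-3))) = (l + ((l**2 + l**2) + l))/(l + l*(-6)) = (l + (2*l**2 + l))/(l - 6*l) = (l + (l + 2*l**2))/((-5*l)) = (2*l + 2*l**2)*(-1/(5*l)) = -(2*l + 2*l**2)/(5*l))
N(-169)/13779 = (-2/5 - 2/5*(-169))/13779 = (-2/5 + 338/5)*(1/13779) = (336/5)*(1/13779) = 112/22965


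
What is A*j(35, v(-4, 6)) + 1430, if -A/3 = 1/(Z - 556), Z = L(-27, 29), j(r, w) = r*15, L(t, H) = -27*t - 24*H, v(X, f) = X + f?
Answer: 749465/523 ≈ 1433.0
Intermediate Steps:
j(r, w) = 15*r
Z = 33 (Z = -27*(-27) - 24*29 = 729 - 696 = 33)
A = 3/523 (A = -3/(33 - 556) = -3/(-523) = -3*(-1/523) = 3/523 ≈ 0.0057361)
A*j(35, v(-4, 6)) + 1430 = 3*(15*35)/523 + 1430 = (3/523)*525 + 1430 = 1575/523 + 1430 = 749465/523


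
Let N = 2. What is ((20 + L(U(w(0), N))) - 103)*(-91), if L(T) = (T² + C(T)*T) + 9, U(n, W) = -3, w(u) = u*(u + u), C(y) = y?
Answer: 5096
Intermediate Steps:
w(u) = 2*u² (w(u) = u*(2*u) = 2*u²)
L(T) = 9 + 2*T² (L(T) = (T² + T*T) + 9 = (T² + T²) + 9 = 2*T² + 9 = 9 + 2*T²)
((20 + L(U(w(0), N))) - 103)*(-91) = ((20 + (9 + 2*(-3)²)) - 103)*(-91) = ((20 + (9 + 2*9)) - 103)*(-91) = ((20 + (9 + 18)) - 103)*(-91) = ((20 + 27) - 103)*(-91) = (47 - 103)*(-91) = -56*(-91) = 5096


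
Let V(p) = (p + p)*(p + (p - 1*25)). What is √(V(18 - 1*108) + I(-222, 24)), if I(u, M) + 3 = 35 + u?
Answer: √36710 ≈ 191.60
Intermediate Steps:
I(u, M) = 32 + u (I(u, M) = -3 + (35 + u) = 32 + u)
V(p) = 2*p*(-25 + 2*p) (V(p) = (2*p)*(p + (p - 25)) = (2*p)*(p + (-25 + p)) = (2*p)*(-25 + 2*p) = 2*p*(-25 + 2*p))
√(V(18 - 1*108) + I(-222, 24)) = √(2*(18 - 1*108)*(-25 + 2*(18 - 1*108)) + (32 - 222)) = √(2*(18 - 108)*(-25 + 2*(18 - 108)) - 190) = √(2*(-90)*(-25 + 2*(-90)) - 190) = √(2*(-90)*(-25 - 180) - 190) = √(2*(-90)*(-205) - 190) = √(36900 - 190) = √36710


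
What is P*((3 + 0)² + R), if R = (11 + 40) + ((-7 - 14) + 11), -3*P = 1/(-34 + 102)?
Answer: -25/102 ≈ -0.24510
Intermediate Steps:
P = -1/204 (P = -1/(3*(-34 + 102)) = -⅓/68 = -⅓*1/68 = -1/204 ≈ -0.0049020)
R = 41 (R = 51 + (-21 + 11) = 51 - 10 = 41)
P*((3 + 0)² + R) = -((3 + 0)² + 41)/204 = -(3² + 41)/204 = -(9 + 41)/204 = -1/204*50 = -25/102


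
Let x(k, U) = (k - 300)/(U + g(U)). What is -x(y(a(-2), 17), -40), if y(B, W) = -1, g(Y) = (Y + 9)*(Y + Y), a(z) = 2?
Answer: 301/2440 ≈ 0.12336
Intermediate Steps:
g(Y) = 2*Y*(9 + Y) (g(Y) = (9 + Y)*(2*Y) = 2*Y*(9 + Y))
x(k, U) = (-300 + k)/(U + 2*U*(9 + U)) (x(k, U) = (k - 300)/(U + 2*U*(9 + U)) = (-300 + k)/(U + 2*U*(9 + U)))
-x(y(a(-2), 17), -40) = -(-300 - 1)/((-40)*(19 + 2*(-40))) = -(-1)*(-301)/(40*(19 - 80)) = -(-1)*(-301)/(40*(-61)) = -(-1)*(-1)*(-301)/(40*61) = -1*(-301/2440) = 301/2440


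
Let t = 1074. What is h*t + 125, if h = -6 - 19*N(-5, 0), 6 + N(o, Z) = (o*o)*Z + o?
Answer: 218147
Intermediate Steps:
N(o, Z) = -6 + o + Z*o**2 (N(o, Z) = -6 + ((o*o)*Z + o) = -6 + (o**2*Z + o) = -6 + (Z*o**2 + o) = -6 + (o + Z*o**2) = -6 + o + Z*o**2)
h = 203 (h = -6 - 19*(-6 - 5 + 0*(-5)**2) = -6 - 19*(-6 - 5 + 0*25) = -6 - 19*(-6 - 5 + 0) = -6 - 19*(-11) = -6 + 209 = 203)
h*t + 125 = 203*1074 + 125 = 218022 + 125 = 218147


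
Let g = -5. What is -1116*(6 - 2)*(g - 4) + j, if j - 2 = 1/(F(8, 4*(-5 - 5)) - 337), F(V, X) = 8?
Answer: 13218561/329 ≈ 40178.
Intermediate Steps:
j = 657/329 (j = 2 + 1/(8 - 337) = 2 + 1/(-329) = 2 - 1/329 = 657/329 ≈ 1.9970)
-1116*(6 - 2)*(g - 4) + j = -1116*(6 - 2)*(-5 - 4) + 657/329 = -1116*4*(-9) + 657/329 = -1116*(-36) + 657/329 = -372*(-108) + 657/329 = 40176 + 657/329 = 13218561/329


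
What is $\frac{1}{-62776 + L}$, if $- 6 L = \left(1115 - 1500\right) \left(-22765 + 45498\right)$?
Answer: $\frac{6}{8375549} \approx 7.1637 \cdot 10^{-7}$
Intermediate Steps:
$L = \frac{8752205}{6}$ ($L = - \frac{\left(1115 - 1500\right) \left(-22765 + 45498\right)}{6} = - \frac{\left(-385\right) 22733}{6} = \left(- \frac{1}{6}\right) \left(-8752205\right) = \frac{8752205}{6} \approx 1.4587 \cdot 10^{6}$)
$\frac{1}{-62776 + L} = \frac{1}{-62776 + \frac{8752205}{6}} = \frac{1}{\frac{8375549}{6}} = \frac{6}{8375549}$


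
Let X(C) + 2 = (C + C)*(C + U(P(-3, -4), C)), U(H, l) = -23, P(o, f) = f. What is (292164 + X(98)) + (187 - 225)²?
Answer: 308306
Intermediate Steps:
X(C) = -2 + 2*C*(-23 + C) (X(C) = -2 + (C + C)*(C - 23) = -2 + (2*C)*(-23 + C) = -2 + 2*C*(-23 + C))
(292164 + X(98)) + (187 - 225)² = (292164 + (-2 - 46*98 + 2*98²)) + (187 - 225)² = (292164 + (-2 - 4508 + 2*9604)) + (-38)² = (292164 + (-2 - 4508 + 19208)) + 1444 = (292164 + 14698) + 1444 = 306862 + 1444 = 308306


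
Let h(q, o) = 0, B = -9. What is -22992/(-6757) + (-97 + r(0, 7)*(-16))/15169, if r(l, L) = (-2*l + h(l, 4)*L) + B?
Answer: 349083227/102496933 ≈ 3.4058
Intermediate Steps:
r(l, L) = -9 - 2*l (r(l, L) = (-2*l + 0*L) - 9 = (-2*l + 0) - 9 = -2*l - 9 = -9 - 2*l)
-22992/(-6757) + (-97 + r(0, 7)*(-16))/15169 = -22992/(-6757) + (-97 + (-9 - 2*0)*(-16))/15169 = -22992*(-1/6757) + (-97 + (-9 + 0)*(-16))*(1/15169) = 22992/6757 + (-97 - 9*(-16))*(1/15169) = 22992/6757 + (-97 + 144)*(1/15169) = 22992/6757 + 47*(1/15169) = 22992/6757 + 47/15169 = 349083227/102496933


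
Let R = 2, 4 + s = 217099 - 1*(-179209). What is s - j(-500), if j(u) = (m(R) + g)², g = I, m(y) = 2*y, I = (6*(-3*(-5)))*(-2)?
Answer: 365328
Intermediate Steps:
I = -180 (I = (6*15)*(-2) = 90*(-2) = -180)
s = 396304 (s = -4 + (217099 - 1*(-179209)) = -4 + (217099 + 179209) = -4 + 396308 = 396304)
g = -180
j(u) = 30976 (j(u) = (2*2 - 180)² = (4 - 180)² = (-176)² = 30976)
s - j(-500) = 396304 - 1*30976 = 396304 - 30976 = 365328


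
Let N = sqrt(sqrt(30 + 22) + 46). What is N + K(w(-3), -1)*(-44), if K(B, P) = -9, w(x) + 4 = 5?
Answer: 396 + sqrt(46 + 2*sqrt(13)) ≈ 403.29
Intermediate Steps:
w(x) = 1 (w(x) = -4 + 5 = 1)
N = sqrt(46 + 2*sqrt(13)) (N = sqrt(sqrt(52) + 46) = sqrt(2*sqrt(13) + 46) = sqrt(46 + 2*sqrt(13)) ≈ 7.2946)
N + K(w(-3), -1)*(-44) = sqrt(46 + 2*sqrt(13)) - 9*(-44) = sqrt(46 + 2*sqrt(13)) + 396 = 396 + sqrt(46 + 2*sqrt(13))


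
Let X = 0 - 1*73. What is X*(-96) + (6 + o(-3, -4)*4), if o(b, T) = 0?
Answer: 7014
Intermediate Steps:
X = -73 (X = 0 - 73 = -73)
X*(-96) + (6 + o(-3, -4)*4) = -73*(-96) + (6 + 0*4) = 7008 + (6 + 0) = 7008 + 6 = 7014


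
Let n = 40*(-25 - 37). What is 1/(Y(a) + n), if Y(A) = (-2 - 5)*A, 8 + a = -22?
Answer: -1/2270 ≈ -0.00044053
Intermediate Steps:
n = -2480 (n = 40*(-62) = -2480)
a = -30 (a = -8 - 22 = -30)
Y(A) = -7*A
1/(Y(a) + n) = 1/(-7*(-30) - 2480) = 1/(210 - 2480) = 1/(-2270) = -1/2270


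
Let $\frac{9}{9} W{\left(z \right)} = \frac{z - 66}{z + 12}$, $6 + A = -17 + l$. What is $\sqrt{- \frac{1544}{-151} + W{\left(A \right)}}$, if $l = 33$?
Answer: $\frac{2 \sqrt{5296929}}{1661} \approx 2.7712$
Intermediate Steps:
$A = 10$ ($A = -6 + \left(-17 + 33\right) = -6 + 16 = 10$)
$W{\left(z \right)} = \frac{-66 + z}{12 + z}$ ($W{\left(z \right)} = \frac{z - 66}{z + 12} = \frac{-66 + z}{12 + z}$)
$\sqrt{- \frac{1544}{-151} + W{\left(A \right)}} = \sqrt{- \frac{1544}{-151} + \frac{-66 + 10}{12 + 10}} = \sqrt{\left(-1544\right) \left(- \frac{1}{151}\right) + \frac{1}{22} \left(-56\right)} = \sqrt{\frac{1544}{151} + \frac{1}{22} \left(-56\right)} = \sqrt{\frac{1544}{151} - \frac{28}{11}} = \sqrt{\frac{12756}{1661}} = \frac{2 \sqrt{5296929}}{1661}$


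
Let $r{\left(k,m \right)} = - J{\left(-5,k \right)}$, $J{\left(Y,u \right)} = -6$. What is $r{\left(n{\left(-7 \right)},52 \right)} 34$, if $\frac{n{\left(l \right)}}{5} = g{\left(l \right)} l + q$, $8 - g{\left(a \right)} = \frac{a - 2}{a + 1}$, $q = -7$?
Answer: $204$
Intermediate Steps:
$g{\left(a \right)} = 8 - \frac{-2 + a}{1 + a}$ ($g{\left(a \right)} = 8 - \frac{a - 2}{a + 1} = 8 - \frac{-2 + a}{1 + a}$)
$n{\left(l \right)} = -35 + \frac{5 l \left(10 + 7 l\right)}{1 + l}$ ($n{\left(l \right)} = 5 \left(\frac{10 + 7 l}{1 + l} l - 7\right) = 5 \left(\frac{l \left(10 + 7 l\right)}{1 + l} - 7\right) = 5 \left(-7 + \frac{l \left(10 + 7 l\right)}{1 + l}\right) = -35 + \frac{5 l \left(10 + 7 l\right)}{1 + l}$)
$r{\left(k,m \right)} = 6$ ($r{\left(k,m \right)} = \left(-1\right) \left(-6\right) = 6$)
$r{\left(n{\left(-7 \right)},52 \right)} 34 = 6 \cdot 34 = 204$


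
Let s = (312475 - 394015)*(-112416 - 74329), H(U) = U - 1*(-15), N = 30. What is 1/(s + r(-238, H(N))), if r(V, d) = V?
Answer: 1/15227187062 ≈ 6.5672e-11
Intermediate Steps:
H(U) = 15 + U (H(U) = U + 15 = 15 + U)
s = 15227187300 (s = -81540*(-186745) = 15227187300)
1/(s + r(-238, H(N))) = 1/(15227187300 - 238) = 1/15227187062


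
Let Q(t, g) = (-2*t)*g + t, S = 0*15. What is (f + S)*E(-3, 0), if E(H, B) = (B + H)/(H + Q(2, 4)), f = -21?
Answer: -63/17 ≈ -3.7059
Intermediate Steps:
S = 0
Q(t, g) = t - 2*g*t (Q(t, g) = -2*g*t + t = t - 2*g*t)
E(H, B) = (B + H)/(-14 + H) (E(H, B) = (B + H)/(H + 2*(1 - 2*4)) = (B + H)/(H + 2*(1 - 8)) = (B + H)/(H + 2*(-7)) = (B + H)/(H - 14) = (B + H)/(-14 + H))
(f + S)*E(-3, 0) = (-21 + 0)*((0 - 3)/(-14 - 3)) = -21*(-3)/(-17) = -(-21)*(-3)/17 = -21*3/17 = -63/17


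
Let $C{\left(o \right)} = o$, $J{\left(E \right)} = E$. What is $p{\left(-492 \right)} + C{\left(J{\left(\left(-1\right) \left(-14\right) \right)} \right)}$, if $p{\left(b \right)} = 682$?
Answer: $696$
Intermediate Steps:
$p{\left(-492 \right)} + C{\left(J{\left(\left(-1\right) \left(-14\right) \right)} \right)} = 682 - -14 = 682 + 14 = 696$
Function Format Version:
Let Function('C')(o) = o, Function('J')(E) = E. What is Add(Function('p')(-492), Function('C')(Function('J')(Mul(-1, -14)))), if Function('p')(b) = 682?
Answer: 696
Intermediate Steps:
Add(Function('p')(-492), Function('C')(Function('J')(Mul(-1, -14)))) = Add(682, Mul(-1, -14)) = Add(682, 14) = 696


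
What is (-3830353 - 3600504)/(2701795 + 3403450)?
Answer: -7430857/6105245 ≈ -1.2171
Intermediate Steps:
(-3830353 - 3600504)/(2701795 + 3403450) = -7430857/6105245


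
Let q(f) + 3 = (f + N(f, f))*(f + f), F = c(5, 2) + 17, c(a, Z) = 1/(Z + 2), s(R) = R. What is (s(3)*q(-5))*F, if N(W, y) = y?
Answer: 20079/4 ≈ 5019.8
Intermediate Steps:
c(a, Z) = 1/(2 + Z)
F = 69/4 (F = 1/(2 + 2) + 17 = 1/4 + 17 = ¼ + 17 = 69/4 ≈ 17.250)
q(f) = -3 + 4*f² (q(f) = -3 + (f + f)*(f + f) = -3 + (2*f)*(2*f) = -3 + 4*f²)
(s(3)*q(-5))*F = (3*(-3 + 4*(-5)²))*(69/4) = (3*(-3 + 4*25))*(69/4) = (3*(-3 + 100))*(69/4) = (3*97)*(69/4) = 291*(69/4) = 20079/4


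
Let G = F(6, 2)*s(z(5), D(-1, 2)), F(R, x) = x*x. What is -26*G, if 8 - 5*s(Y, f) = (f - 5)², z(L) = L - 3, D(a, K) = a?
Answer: 2912/5 ≈ 582.40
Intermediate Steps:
z(L) = -3 + L
F(R, x) = x²
s(Y, f) = 8/5 - (-5 + f)²/5 (s(Y, f) = 8/5 - (f - 5)²/5 = 8/5 - (-5 + f)²/5)
G = -112/5 (G = 2²*(8/5 - (-5 - 1)²/5) = 4*(8/5 - ⅕*(-6)²) = 4*(8/5 - ⅕*36) = 4*(8/5 - 36/5) = 4*(-28/5) = -112/5 ≈ -22.400)
-26*G = -26*(-112/5) = 2912/5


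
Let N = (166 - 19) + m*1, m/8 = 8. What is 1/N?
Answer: 1/211 ≈ 0.0047393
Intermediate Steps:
m = 64 (m = 8*8 = 64)
N = 211 (N = (166 - 19) + 64*1 = 147 + 64 = 211)
1/N = 1/211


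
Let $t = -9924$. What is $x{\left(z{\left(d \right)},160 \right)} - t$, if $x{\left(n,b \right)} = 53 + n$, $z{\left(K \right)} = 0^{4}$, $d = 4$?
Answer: $9977$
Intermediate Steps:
$z{\left(K \right)} = 0$
$x{\left(z{\left(d \right)},160 \right)} - t = \left(53 + 0\right) - -9924 = 53 + 9924 = 9977$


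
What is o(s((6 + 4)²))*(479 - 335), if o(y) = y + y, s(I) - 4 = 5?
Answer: 2592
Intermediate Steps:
s(I) = 9 (s(I) = 4 + 5 = 9)
o(y) = 2*y
o(s((6 + 4)²))*(479 - 335) = (2*9)*(479 - 335) = 18*144 = 2592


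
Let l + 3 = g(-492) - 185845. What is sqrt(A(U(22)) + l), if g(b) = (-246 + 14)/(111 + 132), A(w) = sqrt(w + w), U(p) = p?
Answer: sqrt(-135483888 + 1458*sqrt(11))/27 ≈ 431.09*I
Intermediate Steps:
A(w) = sqrt(2)*sqrt(w) (A(w) = sqrt(2*w) = sqrt(2)*sqrt(w))
g(b) = -232/243
l = -45161296/243 (l = -3 + (-232/243 - 185845) = -3 - 45160567/243 = -45161296/243 ≈ -1.8585e+5)
sqrt(A(U(22)) + l) = sqrt(sqrt(2)*sqrt(22) - 45161296/243) = sqrt(2*sqrt(11) - 45161296/243) = sqrt(-45161296/243 + 2*sqrt(11))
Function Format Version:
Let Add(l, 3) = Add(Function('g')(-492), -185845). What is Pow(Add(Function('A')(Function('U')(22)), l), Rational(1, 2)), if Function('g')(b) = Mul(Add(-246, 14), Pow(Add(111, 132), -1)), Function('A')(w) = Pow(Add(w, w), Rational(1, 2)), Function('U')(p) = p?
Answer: Mul(Rational(1, 27), Pow(Add(-135483888, Mul(1458, Pow(11, Rational(1, 2)))), Rational(1, 2))) ≈ Mul(431.09, I)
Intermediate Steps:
Function('A')(w) = Mul(Pow(2, Rational(1, 2)), Pow(w, Rational(1, 2))) (Function('A')(w) = Pow(Mul(2, w), Rational(1, 2)) = Mul(Pow(2, Rational(1, 2)), Pow(w, Rational(1, 2))))
Function('g')(b) = Rational(-232, 243) (Function('g')(b) = Mul(-232, Pow(243, -1)) = Mul(-232, Rational(1, 243)) = Rational(-232, 243))
l = Rational(-45161296, 243) (l = Add(-3, Add(Rational(-232, 243), -185845)) = Add(-3, Rational(-45160567, 243)) = Rational(-45161296, 243) ≈ -1.8585e+5)
Pow(Add(Function('A')(Function('U')(22)), l), Rational(1, 2)) = Pow(Add(Mul(Pow(2, Rational(1, 2)), Pow(22, Rational(1, 2))), Rational(-45161296, 243)), Rational(1, 2)) = Pow(Add(Mul(2, Pow(11, Rational(1, 2))), Rational(-45161296, 243)), Rational(1, 2)) = Pow(Add(Rational(-45161296, 243), Mul(2, Pow(11, Rational(1, 2)))), Rational(1, 2))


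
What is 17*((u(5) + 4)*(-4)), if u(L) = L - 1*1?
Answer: -544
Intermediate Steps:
u(L) = -1 + L (u(L) = L - 1 = -1 + L)
17*((u(5) + 4)*(-4)) = 17*(((-1 + 5) + 4)*(-4)) = 17*((4 + 4)*(-4)) = 17*(8*(-4)) = 17*(-32) = -544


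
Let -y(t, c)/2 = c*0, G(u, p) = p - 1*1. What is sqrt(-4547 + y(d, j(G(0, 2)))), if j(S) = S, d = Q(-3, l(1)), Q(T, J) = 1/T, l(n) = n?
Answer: I*sqrt(4547) ≈ 67.431*I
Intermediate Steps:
d = -1/3 (d = 1/(-3) = -1/3 ≈ -0.33333)
G(u, p) = -1 + p (G(u, p) = p - 1 = -1 + p)
y(t, c) = 0 (y(t, c) = -2*c*0 = -2*0 = 0)
sqrt(-4547 + y(d, j(G(0, 2)))) = sqrt(-4547 + 0) = sqrt(-4547) = I*sqrt(4547)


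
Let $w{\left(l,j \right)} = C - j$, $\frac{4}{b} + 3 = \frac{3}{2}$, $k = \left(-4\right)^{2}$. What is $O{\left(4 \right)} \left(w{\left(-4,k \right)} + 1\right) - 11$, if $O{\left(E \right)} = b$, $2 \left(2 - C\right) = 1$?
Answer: $25$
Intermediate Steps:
$C = \frac{3}{2}$ ($C = 2 - \frac{1}{2} = \frac{3}{2} \approx 1.5$)
$k = 16$
$b = - \frac{8}{3}$ ($b = \frac{4}{-3 + \frac{3}{2}} = \frac{4}{- \frac{3}{2}} = 4 \left(- \frac{2}{3}\right) = - \frac{8}{3} \approx -2.6667$)
$w{\left(l,j \right)} = \frac{3}{2} - j$
$O{\left(E \right)} = - \frac{8}{3}$
$O{\left(4 \right)} \left(w{\left(-4,k \right)} + 1\right) - 11 = - \frac{8 \left(\left(\frac{3}{2} - 16\right) + 1\right)}{3} - 11 = - \frac{8 \left(- \frac{29}{2} + 1\right)}{3} - 11 = \left(- \frac{8}{3}\right) \left(- \frac{27}{2}\right) - 11 = 36 - 11 = 25$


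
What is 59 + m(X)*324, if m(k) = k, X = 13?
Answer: 4271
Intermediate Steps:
59 + m(X)*324 = 59 + 13*324 = 59 + 4212 = 4271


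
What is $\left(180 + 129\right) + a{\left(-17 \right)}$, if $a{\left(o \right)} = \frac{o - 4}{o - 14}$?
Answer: $\frac{9600}{31} \approx 309.68$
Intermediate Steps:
$a{\left(o \right)} = \frac{-4 + o}{-14 + o}$
$\left(180 + 129\right) + a{\left(-17 \right)} = \left(180 + 129\right) + \frac{-4 - 17}{-14 - 17} = 309 + \frac{1}{-31} \left(-21\right) = 309 - - \frac{21}{31} = 309 + \frac{21}{31} = \frac{9600}{31}$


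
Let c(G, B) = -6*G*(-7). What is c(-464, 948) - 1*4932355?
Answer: -4951843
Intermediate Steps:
c(G, B) = 42*G
c(-464, 948) - 1*4932355 = 42*(-464) - 1*4932355 = -19488 - 4932355 = -4951843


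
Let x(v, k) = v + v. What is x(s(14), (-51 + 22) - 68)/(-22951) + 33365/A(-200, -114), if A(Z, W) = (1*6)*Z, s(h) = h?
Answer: -153158743/5508240 ≈ -27.805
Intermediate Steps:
x(v, k) = 2*v
A(Z, W) = 6*Z
x(s(14), (-51 + 22) - 68)/(-22951) + 33365/A(-200, -114) = (2*14)/(-22951) + 33365/((6*(-200))) = 28*(-1/22951) + 33365/(-1200) = -28/22951 + 33365*(-1/1200) = -28/22951 - 6673/240 = -153158743/5508240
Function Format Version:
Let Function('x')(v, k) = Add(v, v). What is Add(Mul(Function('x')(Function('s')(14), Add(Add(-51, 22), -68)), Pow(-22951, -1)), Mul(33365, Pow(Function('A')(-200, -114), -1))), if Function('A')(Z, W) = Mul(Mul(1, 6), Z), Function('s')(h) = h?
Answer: Rational(-153158743, 5508240) ≈ -27.805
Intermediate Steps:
Function('x')(v, k) = Mul(2, v)
Function('A')(Z, W) = Mul(6, Z)
Add(Mul(Function('x')(Function('s')(14), Add(Add(-51, 22), -68)), Pow(-22951, -1)), Mul(33365, Pow(Function('A')(-200, -114), -1))) = Add(Mul(Mul(2, 14), Pow(-22951, -1)), Mul(33365, Pow(Mul(6, -200), -1))) = Add(Mul(28, Rational(-1, 22951)), Mul(33365, Pow(-1200, -1))) = Add(Rational(-28, 22951), Mul(33365, Rational(-1, 1200))) = Add(Rational(-28, 22951), Rational(-6673, 240)) = Rational(-153158743, 5508240)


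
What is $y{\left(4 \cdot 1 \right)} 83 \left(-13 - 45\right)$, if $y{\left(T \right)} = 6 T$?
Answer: $-115536$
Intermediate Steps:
$y{\left(4 \cdot 1 \right)} 83 \left(-13 - 45\right) = 6 \cdot 4 \cdot 1 \cdot 83 \left(-13 - 45\right) = 6 \cdot 4 \cdot 83 \left(-58\right) = 24 \cdot 83 \left(-58\right) = 1992 \left(-58\right) = -115536$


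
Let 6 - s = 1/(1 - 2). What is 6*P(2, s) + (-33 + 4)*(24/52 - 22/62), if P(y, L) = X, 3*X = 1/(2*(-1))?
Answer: -1650/403 ≈ -4.0943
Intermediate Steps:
s = 7 (s = 6 - 1/(1 - 2) = 6 - 1/(-1) = 6 - 1*(-1) = 6 + 1 = 7)
X = -⅙ (X = 1/(3*((2*(-1)))) = (⅓)/(-2) = (⅓)*(-½) = -⅙ ≈ -0.16667)
P(y, L) = -⅙
6*P(2, s) + (-33 + 4)*(24/52 - 22/62) = 6*(-⅙) + (-33 + 4)*(24/52 - 22/62) = -1 - 29*(24*(1/52) - 22*1/62) = -1 - 29*(6/13 - 11/31) = -1 - 29*43/403 = -1 - 1247/403 = -1650/403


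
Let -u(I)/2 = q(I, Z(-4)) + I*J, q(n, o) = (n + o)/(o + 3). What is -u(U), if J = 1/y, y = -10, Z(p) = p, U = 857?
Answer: -9387/5 ≈ -1877.4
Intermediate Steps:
q(n, o) = (n + o)/(3 + o)
J = -⅒ (J = 1/(-10) = -⅒ ≈ -0.10000)
u(I) = -8 + 11*I/5 (u(I) = -2*((I - 4)/(3 - 4) + I*(-⅒)) = -2*((-4 + I)/(-1) - I/10) = -2*(-(-4 + I) - I/10) = -2*((4 - I) - I/10) = -2*(4 - 11*I/10) = -8 + 11*I/5)
-u(U) = -(-8 + (11/5)*857) = -(-8 + 9427/5) = -1*9387/5 = -9387/5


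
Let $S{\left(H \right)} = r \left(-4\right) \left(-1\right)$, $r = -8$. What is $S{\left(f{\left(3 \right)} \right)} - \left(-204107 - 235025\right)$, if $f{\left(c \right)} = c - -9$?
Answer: $439100$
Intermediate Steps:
$f{\left(c \right)} = 9 + c$ ($f{\left(c \right)} = c + 9 = 9 + c$)
$S{\left(H \right)} = -32$ ($S{\left(H \right)} = \left(-8\right) \left(-4\right) \left(-1\right) = 32 \left(-1\right) = -32$)
$S{\left(f{\left(3 \right)} \right)} - \left(-204107 - 235025\right) = -32 - \left(-204107 - 235025\right) = -32 - -439132 = -32 + 439132 = 439100$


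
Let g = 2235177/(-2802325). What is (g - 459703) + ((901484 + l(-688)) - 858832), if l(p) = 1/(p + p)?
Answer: -1608151400765077/3855999200 ≈ -4.1705e+5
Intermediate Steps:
l(p) = 1/(2*p)
g = -2235177/2802325 (g = 2235177*(-1/2802325) = -2235177/2802325 ≈ -0.79762)
(g - 459703) + ((901484 + l(-688)) - 858832) = (-2235177/2802325 - 459703) + ((901484 + (½)/(-688)) - 858832) = -1288239444652/2802325 + ((901484 + (½)*(-1/688)) - 858832) = -1288239444652/2802325 + ((901484 - 1/1376) - 858832) = -1288239444652/2802325 + (1240441983/1376 - 858832) = -1288239444652/2802325 + 58689151/1376 = -1608151400765077/3855999200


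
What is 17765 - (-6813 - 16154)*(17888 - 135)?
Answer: 407750916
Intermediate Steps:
17765 - (-6813 - 16154)*(17888 - 135) = 17765 - (-22967)*17753 = 17765 - 1*(-407733151) = 17765 + 407733151 = 407750916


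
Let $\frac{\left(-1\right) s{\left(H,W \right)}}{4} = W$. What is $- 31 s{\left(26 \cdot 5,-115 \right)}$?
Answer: $-14260$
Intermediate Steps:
$s{\left(H,W \right)} = - 4 W$
$- 31 s{\left(26 \cdot 5,-115 \right)} = - 31 \left(\left(-4\right) \left(-115\right)\right) = \left(-31\right) 460 = -14260$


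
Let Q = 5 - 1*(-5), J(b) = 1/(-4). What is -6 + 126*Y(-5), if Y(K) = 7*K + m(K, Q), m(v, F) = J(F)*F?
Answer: -4731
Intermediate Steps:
J(b) = -¼
Q = 10 (Q = 5 + 5 = 10)
m(v, F) = -F/4
Y(K) = -5/2 + 7*K (Y(K) = 7*K - ¼*10 = 7*K - 5/2 = -5/2 + 7*K)
-6 + 126*Y(-5) = -6 + 126*(-5/2 + 7*(-5)) = -6 + 126*(-5/2 - 35) = -6 + 126*(-75/2) = -6 - 4725 = -4731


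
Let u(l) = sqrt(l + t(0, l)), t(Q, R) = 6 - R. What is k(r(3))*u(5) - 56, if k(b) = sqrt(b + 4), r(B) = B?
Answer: -56 + sqrt(42) ≈ -49.519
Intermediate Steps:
k(b) = sqrt(4 + b)
u(l) = sqrt(6) (u(l) = sqrt(l + (6 - l)) = sqrt(6))
k(r(3))*u(5) - 56 = sqrt(4 + 3)*sqrt(6) - 56 = sqrt(7)*sqrt(6) - 56 = sqrt(42) - 56 = -56 + sqrt(42)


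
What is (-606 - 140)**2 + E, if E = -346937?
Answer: 209579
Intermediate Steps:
(-606 - 140)**2 + E = (-606 - 140)**2 - 346937 = (-746)**2 - 346937 = 556516 - 346937 = 209579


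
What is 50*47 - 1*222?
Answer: 2128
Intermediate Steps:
50*47 - 1*222 = 2350 - 222 = 2128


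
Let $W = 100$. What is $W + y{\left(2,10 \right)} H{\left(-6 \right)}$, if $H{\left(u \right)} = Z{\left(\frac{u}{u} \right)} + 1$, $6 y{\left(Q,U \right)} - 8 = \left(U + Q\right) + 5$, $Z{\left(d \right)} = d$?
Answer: $\frac{325}{3} \approx 108.33$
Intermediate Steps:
$y{\left(Q,U \right)} = \frac{13}{6} + \frac{Q}{6} + \frac{U}{6}$ ($y{\left(Q,U \right)} = \frac{4}{3} + \frac{\left(U + Q\right) + 5}{6} = \frac{4}{3} + \frac{\left(Q + U\right) + 5}{6} = \frac{4}{3} + \frac{5 + Q + U}{6} = \frac{4}{3} + \left(\frac{5}{6} + \frac{Q}{6} + \frac{U}{6}\right) = \frac{13}{6} + \frac{Q}{6} + \frac{U}{6}$)
$H{\left(u \right)} = 2$ ($H{\left(u \right)} = \frac{u}{u} + 1 = 1 + 1 = 2$)
$W + y{\left(2,10 \right)} H{\left(-6 \right)} = 100 + \left(\frac{13}{6} + \frac{1}{6} \cdot 2 + \frac{1}{6} \cdot 10\right) 2 = 100 + \left(\frac{13}{6} + \frac{1}{3} + \frac{5}{3}\right) 2 = 100 + \frac{25}{6} \cdot 2 = 100 + \frac{25}{3} = \frac{325}{3}$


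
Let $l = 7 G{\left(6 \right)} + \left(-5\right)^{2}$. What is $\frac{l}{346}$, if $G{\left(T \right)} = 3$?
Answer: $\frac{23}{173} \approx 0.13295$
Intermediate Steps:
$l = 46$ ($l = 7 \cdot 3 + \left(-5\right)^{2} = 21 + 25 = 46$)
$\frac{l}{346} = \frac{46}{346} = 46 \cdot \frac{1}{346} = \frac{23}{173}$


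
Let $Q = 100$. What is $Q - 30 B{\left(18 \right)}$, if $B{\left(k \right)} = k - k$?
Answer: $100$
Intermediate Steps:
$B{\left(k \right)} = 0$
$Q - 30 B{\left(18 \right)} = 100 - 0 = 100 + 0 = 100$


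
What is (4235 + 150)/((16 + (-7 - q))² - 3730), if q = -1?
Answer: -877/726 ≈ -1.2080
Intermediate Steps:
(4235 + 150)/((16 + (-7 - q))² - 3730) = (4235 + 150)/((16 + (-7 - 1*(-1)))² - 3730) = 4385/((16 + (-7 + 1))² - 3730) = 4385/((16 - 6)² - 3730) = 4385/(10² - 3730) = 4385/(100 - 3730) = 4385/(-3630) = 4385*(-1/3630) = -877/726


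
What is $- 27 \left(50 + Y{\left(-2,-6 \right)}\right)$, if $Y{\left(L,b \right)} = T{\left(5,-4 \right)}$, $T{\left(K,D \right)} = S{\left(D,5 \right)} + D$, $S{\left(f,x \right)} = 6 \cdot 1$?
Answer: $-1404$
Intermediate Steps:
$S{\left(f,x \right)} = 6$
$T{\left(K,D \right)} = 6 + D$
$Y{\left(L,b \right)} = 2$ ($Y{\left(L,b \right)} = 6 - 4 = 2$)
$- 27 \left(50 + Y{\left(-2,-6 \right)}\right) = - 27 \left(50 + 2\right) = \left(-27\right) 52 = -1404$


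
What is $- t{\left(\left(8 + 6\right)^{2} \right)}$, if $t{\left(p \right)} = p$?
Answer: $-196$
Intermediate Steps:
$- t{\left(\left(8 + 6\right)^{2} \right)} = - \left(8 + 6\right)^{2} = - 14^{2} = \left(-1\right) 196 = -196$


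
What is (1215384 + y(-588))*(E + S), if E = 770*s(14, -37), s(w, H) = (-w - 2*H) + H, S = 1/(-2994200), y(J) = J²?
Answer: 10347796836566859/374275 ≈ 2.7648e+10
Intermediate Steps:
S = -1/2994200 ≈ -3.3398e-7
s(w, H) = -H - w
E = 17710 (E = 770*(-1*(-37) - 1*14) = 770*(37 - 14) = 770*23 = 17710)
(1215384 + y(-588))*(E + S) = (1215384 + (-588)²)*(17710 - 1/2994200) = (1215384 + 345744)*(53027281999/2994200) = 1561128*(53027281999/2994200) = 10347796836566859/374275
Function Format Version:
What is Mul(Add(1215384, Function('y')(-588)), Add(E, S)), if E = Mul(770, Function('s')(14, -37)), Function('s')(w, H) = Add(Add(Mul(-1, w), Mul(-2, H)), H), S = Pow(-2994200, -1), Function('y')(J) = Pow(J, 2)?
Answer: Rational(10347796836566859, 374275) ≈ 2.7648e+10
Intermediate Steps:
S = Rational(-1, 2994200) ≈ -3.3398e-7
Function('s')(w, H) = Add(Mul(-1, H), Mul(-1, w))
E = 17710 (E = Mul(770, Add(Mul(-1, -37), Mul(-1, 14))) = Mul(770, Add(37, -14)) = Mul(770, 23) = 17710)
Mul(Add(1215384, Function('y')(-588)), Add(E, S)) = Mul(Add(1215384, Pow(-588, 2)), Add(17710, Rational(-1, 2994200))) = Mul(Add(1215384, 345744), Rational(53027281999, 2994200)) = Mul(1561128, Rational(53027281999, 2994200)) = Rational(10347796836566859, 374275)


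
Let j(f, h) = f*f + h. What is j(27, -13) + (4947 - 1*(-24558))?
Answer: 30221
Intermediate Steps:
j(f, h) = h + f² (j(f, h) = f² + h = h + f²)
j(27, -13) + (4947 - 1*(-24558)) = (-13 + 27²) + (4947 - 1*(-24558)) = (-13 + 729) + (4947 + 24558) = 716 + 29505 = 30221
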